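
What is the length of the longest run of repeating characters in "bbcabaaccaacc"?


Input: "bbcabaaccaacc"
Scanning for longest run:
  Position 1 ('b'): continues run of 'b', length=2
  Position 2 ('c'): new char, reset run to 1
  Position 3 ('a'): new char, reset run to 1
  Position 4 ('b'): new char, reset run to 1
  Position 5 ('a'): new char, reset run to 1
  Position 6 ('a'): continues run of 'a', length=2
  Position 7 ('c'): new char, reset run to 1
  Position 8 ('c'): continues run of 'c', length=2
  Position 9 ('a'): new char, reset run to 1
  Position 10 ('a'): continues run of 'a', length=2
  Position 11 ('c'): new char, reset run to 1
  Position 12 ('c'): continues run of 'c', length=2
Longest run: 'b' with length 2

2


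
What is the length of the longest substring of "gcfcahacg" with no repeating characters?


Input: "gcfcahacg"
Sliding window (track last position of each char):
  Position 0 ('g'): window [0,0] length 1 -- new best
  Position 1 ('c'): window [0,1] length 2 -- new best
  Position 2 ('f'): window [0,2] length 3 -- new best
  Position 3 ('c'): repeat (last at 1), move window start to 2
  Position 3 ('c'): window [2,3] length 2
  Position 4 ('a'): window [2,4] length 3
  Position 5 ('h'): window [2,5] length 4 -- new best
  Position 6 ('a'): repeat (last at 4), move window start to 5
  Position 6 ('a'): window [5,6] length 2
  Position 7 ('c'): window [5,7] length 3
  Position 8 ('g'): window [5,8] length 4
Longest substring with no repeats: "fcah" with length 4

4


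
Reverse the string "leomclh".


Input: leomclh
Reading characters right to left:
  Position 6: 'h'
  Position 5: 'l'
  Position 4: 'c'
  Position 3: 'm'
  Position 2: 'o'
  Position 1: 'e'
  Position 0: 'l'
Reversed: hlcmoel

hlcmoel


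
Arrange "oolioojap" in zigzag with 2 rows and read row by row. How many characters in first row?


Zigzag "oolioojap" into 2 rows:
Placing characters:
  'o' => row 0
  'o' => row 1
  'l' => row 0
  'i' => row 1
  'o' => row 0
  'o' => row 1
  'j' => row 0
  'a' => row 1
  'p' => row 0
Rows:
  Row 0: "olojp"
  Row 1: "oioa"
First row length: 5

5


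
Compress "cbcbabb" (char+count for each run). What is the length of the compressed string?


Input: cbcbabb
Runs:
  'c' x 1 => "c1"
  'b' x 1 => "b1"
  'c' x 1 => "c1"
  'b' x 1 => "b1"
  'a' x 1 => "a1"
  'b' x 2 => "b2"
Compressed: "c1b1c1b1a1b2"
Compressed length: 12

12


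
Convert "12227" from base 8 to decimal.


Input: "12227" in base 8
Positional expansion:
  Digit '1' (value 1) x 8^4 = 4096
  Digit '2' (value 2) x 8^3 = 1024
  Digit '2' (value 2) x 8^2 = 128
  Digit '2' (value 2) x 8^1 = 16
  Digit '7' (value 7) x 8^0 = 7
Sum = 5271

5271


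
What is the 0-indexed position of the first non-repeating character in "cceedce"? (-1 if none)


Input: cceedce
Character frequencies:
  'c': 3
  'd': 1
  'e': 3
Scanning left to right for freq == 1:
  Position 0 ('c'): freq=3, skip
  Position 1 ('c'): freq=3, skip
  Position 2 ('e'): freq=3, skip
  Position 3 ('e'): freq=3, skip
  Position 4 ('d'): unique! => answer = 4

4


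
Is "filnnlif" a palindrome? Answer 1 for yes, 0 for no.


Input: filnnlif
Reversed: filnnlif
  Compare pos 0 ('f') with pos 7 ('f'): match
  Compare pos 1 ('i') with pos 6 ('i'): match
  Compare pos 2 ('l') with pos 5 ('l'): match
  Compare pos 3 ('n') with pos 4 ('n'): match
Result: palindrome

1


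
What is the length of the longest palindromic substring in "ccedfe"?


Input: "ccedfe"
Checking substrings for palindromes:
  [0:2] "cc" (len 2) => palindrome
Longest palindromic substring: "cc" with length 2

2


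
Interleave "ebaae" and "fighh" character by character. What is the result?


Interleaving "ebaae" and "fighh":
  Position 0: 'e' from first, 'f' from second => "ef"
  Position 1: 'b' from first, 'i' from second => "bi"
  Position 2: 'a' from first, 'g' from second => "ag"
  Position 3: 'a' from first, 'h' from second => "ah"
  Position 4: 'e' from first, 'h' from second => "eh"
Result: efbiagaheh

efbiagaheh


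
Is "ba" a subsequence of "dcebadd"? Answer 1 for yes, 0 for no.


Check if "ba" is a subsequence of "dcebadd"
Greedy scan:
  Position 0 ('d'): no match needed
  Position 1 ('c'): no match needed
  Position 2 ('e'): no match needed
  Position 3 ('b'): matches sub[0] = 'b'
  Position 4 ('a'): matches sub[1] = 'a'
  Position 5 ('d'): no match needed
  Position 6 ('d'): no match needed
All 2 characters matched => is a subsequence

1


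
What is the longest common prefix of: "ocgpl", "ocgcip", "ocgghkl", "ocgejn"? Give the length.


Words: ocgpl, ocgcip, ocgghkl, ocgejn
  Position 0: all 'o' => match
  Position 1: all 'c' => match
  Position 2: all 'g' => match
  Position 3: ('p', 'c', 'g', 'e') => mismatch, stop
LCP = "ocg" (length 3)

3


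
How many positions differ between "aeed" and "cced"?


Comparing "aeed" and "cced" position by position:
  Position 0: 'a' vs 'c' => DIFFER
  Position 1: 'e' vs 'c' => DIFFER
  Position 2: 'e' vs 'e' => same
  Position 3: 'd' vs 'd' => same
Positions that differ: 2

2


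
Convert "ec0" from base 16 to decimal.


Input: "ec0" in base 16
Positional expansion:
  Digit 'e' (value 14) x 16^2 = 3584
  Digit 'c' (value 12) x 16^1 = 192
  Digit '0' (value 0) x 16^0 = 0
Sum = 3776

3776


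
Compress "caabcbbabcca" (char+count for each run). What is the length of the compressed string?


Input: caabcbbabcca
Runs:
  'c' x 1 => "c1"
  'a' x 2 => "a2"
  'b' x 1 => "b1"
  'c' x 1 => "c1"
  'b' x 2 => "b2"
  'a' x 1 => "a1"
  'b' x 1 => "b1"
  'c' x 2 => "c2"
  'a' x 1 => "a1"
Compressed: "c1a2b1c1b2a1b1c2a1"
Compressed length: 18

18


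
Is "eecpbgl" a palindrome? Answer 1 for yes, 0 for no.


Input: eecpbgl
Reversed: lgbpcee
  Compare pos 0 ('e') with pos 6 ('l'): MISMATCH
  Compare pos 1 ('e') with pos 5 ('g'): MISMATCH
  Compare pos 2 ('c') with pos 4 ('b'): MISMATCH
Result: not a palindrome

0


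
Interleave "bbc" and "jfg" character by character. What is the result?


Interleaving "bbc" and "jfg":
  Position 0: 'b' from first, 'j' from second => "bj"
  Position 1: 'b' from first, 'f' from second => "bf"
  Position 2: 'c' from first, 'g' from second => "cg"
Result: bjbfcg

bjbfcg


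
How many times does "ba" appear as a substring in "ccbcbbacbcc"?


Searching for "ba" in "ccbcbbacbcc"
Scanning each position:
  Position 0: "cc" => no
  Position 1: "cb" => no
  Position 2: "bc" => no
  Position 3: "cb" => no
  Position 4: "bb" => no
  Position 5: "ba" => MATCH
  Position 6: "ac" => no
  Position 7: "cb" => no
  Position 8: "bc" => no
  Position 9: "cc" => no
Total occurrences: 1

1


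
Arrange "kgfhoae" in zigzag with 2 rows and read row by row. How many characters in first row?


Zigzag "kgfhoae" into 2 rows:
Placing characters:
  'k' => row 0
  'g' => row 1
  'f' => row 0
  'h' => row 1
  'o' => row 0
  'a' => row 1
  'e' => row 0
Rows:
  Row 0: "kfoe"
  Row 1: "gha"
First row length: 4

4


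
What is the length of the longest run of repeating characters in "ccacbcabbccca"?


Input: "ccacbcabbccca"
Scanning for longest run:
  Position 1 ('c'): continues run of 'c', length=2
  Position 2 ('a'): new char, reset run to 1
  Position 3 ('c'): new char, reset run to 1
  Position 4 ('b'): new char, reset run to 1
  Position 5 ('c'): new char, reset run to 1
  Position 6 ('a'): new char, reset run to 1
  Position 7 ('b'): new char, reset run to 1
  Position 8 ('b'): continues run of 'b', length=2
  Position 9 ('c'): new char, reset run to 1
  Position 10 ('c'): continues run of 'c', length=2
  Position 11 ('c'): continues run of 'c', length=3
  Position 12 ('a'): new char, reset run to 1
Longest run: 'c' with length 3

3


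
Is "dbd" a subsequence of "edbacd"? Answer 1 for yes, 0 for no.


Check if "dbd" is a subsequence of "edbacd"
Greedy scan:
  Position 0 ('e'): no match needed
  Position 1 ('d'): matches sub[0] = 'd'
  Position 2 ('b'): matches sub[1] = 'b'
  Position 3 ('a'): no match needed
  Position 4 ('c'): no match needed
  Position 5 ('d'): matches sub[2] = 'd'
All 3 characters matched => is a subsequence

1


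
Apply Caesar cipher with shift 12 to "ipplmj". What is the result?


Caesar cipher: shift "ipplmj" by 12
  'i' (pos 8) + 12 = pos 20 = 'u'
  'p' (pos 15) + 12 = pos 1 = 'b'
  'p' (pos 15) + 12 = pos 1 = 'b'
  'l' (pos 11) + 12 = pos 23 = 'x'
  'm' (pos 12) + 12 = pos 24 = 'y'
  'j' (pos 9) + 12 = pos 21 = 'v'
Result: ubbxyv

ubbxyv


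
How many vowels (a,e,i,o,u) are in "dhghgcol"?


Input: dhghgcol
Checking each character:
  'd' at position 0: consonant
  'h' at position 1: consonant
  'g' at position 2: consonant
  'h' at position 3: consonant
  'g' at position 4: consonant
  'c' at position 5: consonant
  'o' at position 6: vowel (running total: 1)
  'l' at position 7: consonant
Total vowels: 1

1


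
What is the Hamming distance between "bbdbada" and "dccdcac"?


Comparing "bbdbada" and "dccdcac" position by position:
  Position 0: 'b' vs 'd' => differ
  Position 1: 'b' vs 'c' => differ
  Position 2: 'd' vs 'c' => differ
  Position 3: 'b' vs 'd' => differ
  Position 4: 'a' vs 'c' => differ
  Position 5: 'd' vs 'a' => differ
  Position 6: 'a' vs 'c' => differ
Total differences (Hamming distance): 7

7


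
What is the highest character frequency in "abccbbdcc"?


Input: abccbbdcc
Character counts:
  'a': 1
  'b': 3
  'c': 4
  'd': 1
Maximum frequency: 4

4


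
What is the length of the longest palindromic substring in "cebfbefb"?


Input: "cebfbefb"
Checking substrings for palindromes:
  [1:6] "ebfbe" (len 5) => palindrome
  [2:5] "bfb" (len 3) => palindrome
Longest palindromic substring: "ebfbe" with length 5

5


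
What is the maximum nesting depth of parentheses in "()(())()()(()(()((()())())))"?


Input: "()(())()()(()(()((()())())))"
Tracking depth:
  Position 0 '(': depth becomes 1
  Position 1 ')': depth becomes 0
  Position 2 '(': depth becomes 1
  Position 3 '(': depth becomes 2
  Position 4 ')': depth becomes 1
  Position 5 ')': depth becomes 0
  Position 6 '(': depth becomes 1
  Position 7 ')': depth becomes 0
  Position 8 '(': depth becomes 1
  Position 9 ')': depth becomes 0
  Position 10 '(': depth becomes 1
  Position 11 '(': depth becomes 2
  Position 12 ')': depth becomes 1
  Position 13 '(': depth becomes 2
  Position 14 '(': depth becomes 3
  Position 15 ')': depth becomes 2
  Position 16 '(': depth becomes 3
  Position 17 '(': depth becomes 4
  Position 18 '(': depth becomes 5
  Position 19 ')': depth becomes 4
  Position 20 '(': depth becomes 5
  Position 21 ')': depth becomes 4
  Position 22 ')': depth becomes 3
  Position 23 '(': depth becomes 4
  Position 24 ')': depth becomes 3
  Position 25 ')': depth becomes 2
  Position 26 ')': depth becomes 1
  Position 27 ')': depth becomes 0
Maximum depth reached: 5

5


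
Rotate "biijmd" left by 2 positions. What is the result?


Input: "biijmd", rotate left by 2
First 2 characters: "bi"
Remaining characters: "ijmd"
Concatenate remaining + first: "ijmd" + "bi" = "ijmdbi"

ijmdbi


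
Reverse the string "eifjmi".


Input: eifjmi
Reading characters right to left:
  Position 5: 'i'
  Position 4: 'm'
  Position 3: 'j'
  Position 2: 'f'
  Position 1: 'i'
  Position 0: 'e'
Reversed: imjfie

imjfie


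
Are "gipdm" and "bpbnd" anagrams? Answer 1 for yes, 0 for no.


Strings: "gipdm", "bpbnd"
Sorted first:  dgimp
Sorted second: bbdnp
Differ at position 0: 'd' vs 'b' => not anagrams

0


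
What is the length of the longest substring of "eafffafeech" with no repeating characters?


Input: "eafffafeech"
Sliding window (track last position of each char):
  Position 0 ('e'): window [0,0] length 1 -- new best
  Position 1 ('a'): window [0,1] length 2 -- new best
  Position 2 ('f'): window [0,2] length 3 -- new best
  Position 3 ('f'): repeat (last at 2), move window start to 3
  Position 3 ('f'): window [3,3] length 1
  Position 4 ('f'): repeat (last at 3), move window start to 4
  Position 4 ('f'): window [4,4] length 1
  Position 5 ('a'): window [4,5] length 2
  Position 6 ('f'): repeat (last at 4), move window start to 5
  Position 6 ('f'): window [5,6] length 2
  Position 7 ('e'): window [5,7] length 3
  Position 8 ('e'): repeat (last at 7), move window start to 8
  Position 8 ('e'): window [8,8] length 1
  Position 9 ('c'): window [8,9] length 2
  Position 10 ('h'): window [8,10] length 3
Longest substring with no repeats: "eaf" with length 3

3


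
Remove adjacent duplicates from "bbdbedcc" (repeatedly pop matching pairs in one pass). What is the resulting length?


Input: bbdbedcc
Stack-based adjacent duplicate removal:
  Read 'b': push. Stack: b
  Read 'b': matches stack top 'b' => pop. Stack: (empty)
  Read 'd': push. Stack: d
  Read 'b': push. Stack: db
  Read 'e': push. Stack: dbe
  Read 'd': push. Stack: dbed
  Read 'c': push. Stack: dbedc
  Read 'c': matches stack top 'c' => pop. Stack: dbed
Final stack: "dbed" (length 4)

4


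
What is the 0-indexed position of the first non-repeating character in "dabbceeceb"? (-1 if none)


Input: dabbceeceb
Character frequencies:
  'a': 1
  'b': 3
  'c': 2
  'd': 1
  'e': 3
Scanning left to right for freq == 1:
  Position 0 ('d'): unique! => answer = 0

0


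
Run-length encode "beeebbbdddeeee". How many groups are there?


Input: beeebbbdddeeee
Scanning for consecutive runs:
  Group 1: 'b' x 1 (positions 0-0)
  Group 2: 'e' x 3 (positions 1-3)
  Group 3: 'b' x 3 (positions 4-6)
  Group 4: 'd' x 3 (positions 7-9)
  Group 5: 'e' x 4 (positions 10-13)
Total groups: 5

5


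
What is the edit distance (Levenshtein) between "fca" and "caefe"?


Computing edit distance: "fca" -> "caefe"
DP table:
           c    a    e    f    e
      0    1    2    3    4    5
  f   1    1    2    3    3    4
  c   2    1    2    3    4    4
  a   3    2    1    2    3    4
Edit distance = dp[3][5] = 4

4


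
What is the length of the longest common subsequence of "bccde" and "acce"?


LCS of "bccde" and "acce"
DP table:
           a    c    c    e
      0    0    0    0    0
  b   0    0    0    0    0
  c   0    0    1    1    1
  c   0    0    1    2    2
  d   0    0    1    2    2
  e   0    0    1    2    3
LCS length = dp[5][4] = 3

3


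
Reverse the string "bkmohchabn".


Input: bkmohchabn
Reading characters right to left:
  Position 9: 'n'
  Position 8: 'b'
  Position 7: 'a'
  Position 6: 'h'
  Position 5: 'c'
  Position 4: 'h'
  Position 3: 'o'
  Position 2: 'm'
  Position 1: 'k'
  Position 0: 'b'
Reversed: nbahchomkb

nbahchomkb


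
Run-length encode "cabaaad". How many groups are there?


Input: cabaaad
Scanning for consecutive runs:
  Group 1: 'c' x 1 (positions 0-0)
  Group 2: 'a' x 1 (positions 1-1)
  Group 3: 'b' x 1 (positions 2-2)
  Group 4: 'a' x 3 (positions 3-5)
  Group 5: 'd' x 1 (positions 6-6)
Total groups: 5

5


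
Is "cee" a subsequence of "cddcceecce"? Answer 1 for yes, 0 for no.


Check if "cee" is a subsequence of "cddcceecce"
Greedy scan:
  Position 0 ('c'): matches sub[0] = 'c'
  Position 1 ('d'): no match needed
  Position 2 ('d'): no match needed
  Position 3 ('c'): no match needed
  Position 4 ('c'): no match needed
  Position 5 ('e'): matches sub[1] = 'e'
  Position 6 ('e'): matches sub[2] = 'e'
  Position 7 ('c'): no match needed
  Position 8 ('c'): no match needed
  Position 9 ('e'): no match needed
All 3 characters matched => is a subsequence

1


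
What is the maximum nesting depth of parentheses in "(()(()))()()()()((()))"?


Input: "(()(()))()()()()((()))"
Tracking depth:
  Position 0 '(': depth becomes 1
  Position 1 '(': depth becomes 2
  Position 2 ')': depth becomes 1
  Position 3 '(': depth becomes 2
  Position 4 '(': depth becomes 3
  Position 5 ')': depth becomes 2
  Position 6 ')': depth becomes 1
  Position 7 ')': depth becomes 0
  Position 8 '(': depth becomes 1
  Position 9 ')': depth becomes 0
  Position 10 '(': depth becomes 1
  Position 11 ')': depth becomes 0
  Position 12 '(': depth becomes 1
  Position 13 ')': depth becomes 0
  Position 14 '(': depth becomes 1
  Position 15 ')': depth becomes 0
  Position 16 '(': depth becomes 1
  Position 17 '(': depth becomes 2
  Position 18 '(': depth becomes 3
  Position 19 ')': depth becomes 2
  Position 20 ')': depth becomes 1
  Position 21 ')': depth becomes 0
Maximum depth reached: 3

3


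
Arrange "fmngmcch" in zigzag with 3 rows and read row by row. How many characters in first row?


Zigzag "fmngmcch" into 3 rows:
Placing characters:
  'f' => row 0
  'm' => row 1
  'n' => row 2
  'g' => row 1
  'm' => row 0
  'c' => row 1
  'c' => row 2
  'h' => row 1
Rows:
  Row 0: "fm"
  Row 1: "mgch"
  Row 2: "nc"
First row length: 2

2


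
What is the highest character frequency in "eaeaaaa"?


Input: eaeaaaa
Character counts:
  'a': 5
  'e': 2
Maximum frequency: 5

5


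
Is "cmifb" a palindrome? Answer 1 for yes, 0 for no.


Input: cmifb
Reversed: bfimc
  Compare pos 0 ('c') with pos 4 ('b'): MISMATCH
  Compare pos 1 ('m') with pos 3 ('f'): MISMATCH
Result: not a palindrome

0


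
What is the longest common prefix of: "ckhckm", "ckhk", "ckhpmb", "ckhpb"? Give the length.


Words: ckhckm, ckhk, ckhpmb, ckhpb
  Position 0: all 'c' => match
  Position 1: all 'k' => match
  Position 2: all 'h' => match
  Position 3: ('c', 'k', 'p', 'p') => mismatch, stop
LCP = "ckh" (length 3)

3


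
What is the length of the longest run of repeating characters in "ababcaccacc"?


Input: "ababcaccacc"
Scanning for longest run:
  Position 1 ('b'): new char, reset run to 1
  Position 2 ('a'): new char, reset run to 1
  Position 3 ('b'): new char, reset run to 1
  Position 4 ('c'): new char, reset run to 1
  Position 5 ('a'): new char, reset run to 1
  Position 6 ('c'): new char, reset run to 1
  Position 7 ('c'): continues run of 'c', length=2
  Position 8 ('a'): new char, reset run to 1
  Position 9 ('c'): new char, reset run to 1
  Position 10 ('c'): continues run of 'c', length=2
Longest run: 'c' with length 2

2


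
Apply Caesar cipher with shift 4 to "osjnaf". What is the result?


Caesar cipher: shift "osjnaf" by 4
  'o' (pos 14) + 4 = pos 18 = 's'
  's' (pos 18) + 4 = pos 22 = 'w'
  'j' (pos 9) + 4 = pos 13 = 'n'
  'n' (pos 13) + 4 = pos 17 = 'r'
  'a' (pos 0) + 4 = pos 4 = 'e'
  'f' (pos 5) + 4 = pos 9 = 'j'
Result: swnrej

swnrej


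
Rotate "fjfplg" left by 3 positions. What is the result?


Input: "fjfplg", rotate left by 3
First 3 characters: "fjf"
Remaining characters: "plg"
Concatenate remaining + first: "plg" + "fjf" = "plgfjf"

plgfjf


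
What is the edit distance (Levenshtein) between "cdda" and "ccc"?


Computing edit distance: "cdda" -> "ccc"
DP table:
           c    c    c
      0    1    2    3
  c   1    0    1    2
  d   2    1    1    2
  d   3    2    2    2
  a   4    3    3    3
Edit distance = dp[4][3] = 3

3


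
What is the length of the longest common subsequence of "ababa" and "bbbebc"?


LCS of "ababa" and "bbbebc"
DP table:
           b    b    b    e    b    c
      0    0    0    0    0    0    0
  a   0    0    0    0    0    0    0
  b   0    1    1    1    1    1    1
  a   0    1    1    1    1    1    1
  b   0    1    2    2    2    2    2
  a   0    1    2    2    2    2    2
LCS length = dp[5][6] = 2

2


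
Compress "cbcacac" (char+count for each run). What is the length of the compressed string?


Input: cbcacac
Runs:
  'c' x 1 => "c1"
  'b' x 1 => "b1"
  'c' x 1 => "c1"
  'a' x 1 => "a1"
  'c' x 1 => "c1"
  'a' x 1 => "a1"
  'c' x 1 => "c1"
Compressed: "c1b1c1a1c1a1c1"
Compressed length: 14

14


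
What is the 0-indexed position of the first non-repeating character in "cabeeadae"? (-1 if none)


Input: cabeeadae
Character frequencies:
  'a': 3
  'b': 1
  'c': 1
  'd': 1
  'e': 3
Scanning left to right for freq == 1:
  Position 0 ('c'): unique! => answer = 0

0


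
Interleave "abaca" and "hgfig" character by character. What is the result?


Interleaving "abaca" and "hgfig":
  Position 0: 'a' from first, 'h' from second => "ah"
  Position 1: 'b' from first, 'g' from second => "bg"
  Position 2: 'a' from first, 'f' from second => "af"
  Position 3: 'c' from first, 'i' from second => "ci"
  Position 4: 'a' from first, 'g' from second => "ag"
Result: ahbgafciag

ahbgafciag


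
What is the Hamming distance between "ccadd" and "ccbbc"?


Comparing "ccadd" and "ccbbc" position by position:
  Position 0: 'c' vs 'c' => same
  Position 1: 'c' vs 'c' => same
  Position 2: 'a' vs 'b' => differ
  Position 3: 'd' vs 'b' => differ
  Position 4: 'd' vs 'c' => differ
Total differences (Hamming distance): 3

3


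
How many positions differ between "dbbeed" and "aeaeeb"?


Comparing "dbbeed" and "aeaeeb" position by position:
  Position 0: 'd' vs 'a' => DIFFER
  Position 1: 'b' vs 'e' => DIFFER
  Position 2: 'b' vs 'a' => DIFFER
  Position 3: 'e' vs 'e' => same
  Position 4: 'e' vs 'e' => same
  Position 5: 'd' vs 'b' => DIFFER
Positions that differ: 4

4


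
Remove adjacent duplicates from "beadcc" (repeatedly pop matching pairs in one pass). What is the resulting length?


Input: beadcc
Stack-based adjacent duplicate removal:
  Read 'b': push. Stack: b
  Read 'e': push. Stack: be
  Read 'a': push. Stack: bea
  Read 'd': push. Stack: bead
  Read 'c': push. Stack: beadc
  Read 'c': matches stack top 'c' => pop. Stack: bead
Final stack: "bead" (length 4)

4


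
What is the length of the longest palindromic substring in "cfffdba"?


Input: "cfffdba"
Checking substrings for palindromes:
  [1:4] "fff" (len 3) => palindrome
  [1:3] "ff" (len 2) => palindrome
  [2:4] "ff" (len 2) => palindrome
Longest palindromic substring: "fff" with length 3

3


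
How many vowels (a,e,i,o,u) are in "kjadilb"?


Input: kjadilb
Checking each character:
  'k' at position 0: consonant
  'j' at position 1: consonant
  'a' at position 2: vowel (running total: 1)
  'd' at position 3: consonant
  'i' at position 4: vowel (running total: 2)
  'l' at position 5: consonant
  'b' at position 6: consonant
Total vowels: 2

2


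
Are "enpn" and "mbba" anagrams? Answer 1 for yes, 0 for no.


Strings: "enpn", "mbba"
Sorted first:  ennp
Sorted second: abbm
Differ at position 0: 'e' vs 'a' => not anagrams

0


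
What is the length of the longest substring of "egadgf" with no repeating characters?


Input: "egadgf"
Sliding window (track last position of each char):
  Position 0 ('e'): window [0,0] length 1 -- new best
  Position 1 ('g'): window [0,1] length 2 -- new best
  Position 2 ('a'): window [0,2] length 3 -- new best
  Position 3 ('d'): window [0,3] length 4 -- new best
  Position 4 ('g'): repeat (last at 1), move window start to 2
  Position 4 ('g'): window [2,4] length 3
  Position 5 ('f'): window [2,5] length 4
Longest substring with no repeats: "egad" with length 4

4


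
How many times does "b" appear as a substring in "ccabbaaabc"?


Searching for "b" in "ccabbaaabc"
Scanning each position:
  Position 0: "c" => no
  Position 1: "c" => no
  Position 2: "a" => no
  Position 3: "b" => MATCH
  Position 4: "b" => MATCH
  Position 5: "a" => no
  Position 6: "a" => no
  Position 7: "a" => no
  Position 8: "b" => MATCH
  Position 9: "c" => no
Total occurrences: 3

3


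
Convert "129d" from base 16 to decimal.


Input: "129d" in base 16
Positional expansion:
  Digit '1' (value 1) x 16^3 = 4096
  Digit '2' (value 2) x 16^2 = 512
  Digit '9' (value 9) x 16^1 = 144
  Digit 'd' (value 13) x 16^0 = 13
Sum = 4765

4765


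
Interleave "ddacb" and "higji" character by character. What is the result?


Interleaving "ddacb" and "higji":
  Position 0: 'd' from first, 'h' from second => "dh"
  Position 1: 'd' from first, 'i' from second => "di"
  Position 2: 'a' from first, 'g' from second => "ag"
  Position 3: 'c' from first, 'j' from second => "cj"
  Position 4: 'b' from first, 'i' from second => "bi"
Result: dhdiagcjbi

dhdiagcjbi


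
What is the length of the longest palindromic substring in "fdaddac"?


Input: "fdaddac"
Checking substrings for palindromes:
  [2:6] "adda" (len 4) => palindrome
  [1:4] "dad" (len 3) => palindrome
  [3:5] "dd" (len 2) => palindrome
Longest palindromic substring: "adda" with length 4

4


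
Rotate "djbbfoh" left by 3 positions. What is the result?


Input: "djbbfoh", rotate left by 3
First 3 characters: "djb"
Remaining characters: "bfoh"
Concatenate remaining + first: "bfoh" + "djb" = "bfohdjb"

bfohdjb


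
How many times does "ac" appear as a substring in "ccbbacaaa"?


Searching for "ac" in "ccbbacaaa"
Scanning each position:
  Position 0: "cc" => no
  Position 1: "cb" => no
  Position 2: "bb" => no
  Position 3: "ba" => no
  Position 4: "ac" => MATCH
  Position 5: "ca" => no
  Position 6: "aa" => no
  Position 7: "aa" => no
Total occurrences: 1

1


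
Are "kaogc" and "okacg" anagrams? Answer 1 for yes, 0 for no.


Strings: "kaogc", "okacg"
Sorted first:  acgko
Sorted second: acgko
Sorted forms match => anagrams

1


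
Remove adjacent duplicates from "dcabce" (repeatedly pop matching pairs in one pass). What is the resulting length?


Input: dcabce
Stack-based adjacent duplicate removal:
  Read 'd': push. Stack: d
  Read 'c': push. Stack: dc
  Read 'a': push. Stack: dca
  Read 'b': push. Stack: dcab
  Read 'c': push. Stack: dcabc
  Read 'e': push. Stack: dcabce
Final stack: "dcabce" (length 6)

6


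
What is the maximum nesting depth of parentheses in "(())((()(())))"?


Input: "(())((()(())))"
Tracking depth:
  Position 0 '(': depth becomes 1
  Position 1 '(': depth becomes 2
  Position 2 ')': depth becomes 1
  Position 3 ')': depth becomes 0
  Position 4 '(': depth becomes 1
  Position 5 '(': depth becomes 2
  Position 6 '(': depth becomes 3
  Position 7 ')': depth becomes 2
  Position 8 '(': depth becomes 3
  Position 9 '(': depth becomes 4
  Position 10 ')': depth becomes 3
  Position 11 ')': depth becomes 2
  Position 12 ')': depth becomes 1
  Position 13 ')': depth becomes 0
Maximum depth reached: 4

4


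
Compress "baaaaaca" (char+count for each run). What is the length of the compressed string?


Input: baaaaaca
Runs:
  'b' x 1 => "b1"
  'a' x 5 => "a5"
  'c' x 1 => "c1"
  'a' x 1 => "a1"
Compressed: "b1a5c1a1"
Compressed length: 8

8


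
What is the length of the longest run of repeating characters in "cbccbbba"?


Input: "cbccbbba"
Scanning for longest run:
  Position 1 ('b'): new char, reset run to 1
  Position 2 ('c'): new char, reset run to 1
  Position 3 ('c'): continues run of 'c', length=2
  Position 4 ('b'): new char, reset run to 1
  Position 5 ('b'): continues run of 'b', length=2
  Position 6 ('b'): continues run of 'b', length=3
  Position 7 ('a'): new char, reset run to 1
Longest run: 'b' with length 3

3


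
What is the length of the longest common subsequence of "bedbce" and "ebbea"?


LCS of "bedbce" and "ebbea"
DP table:
           e    b    b    e    a
      0    0    0    0    0    0
  b   0    0    1    1    1    1
  e   0    1    1    1    2    2
  d   0    1    1    1    2    2
  b   0    1    2    2    2    2
  c   0    1    2    2    2    2
  e   0    1    2    2    3    3
LCS length = dp[6][5] = 3

3


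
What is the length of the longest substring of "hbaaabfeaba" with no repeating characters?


Input: "hbaaabfeaba"
Sliding window (track last position of each char):
  Position 0 ('h'): window [0,0] length 1 -- new best
  Position 1 ('b'): window [0,1] length 2 -- new best
  Position 2 ('a'): window [0,2] length 3 -- new best
  Position 3 ('a'): repeat (last at 2), move window start to 3
  Position 3 ('a'): window [3,3] length 1
  Position 4 ('a'): repeat (last at 3), move window start to 4
  Position 4 ('a'): window [4,4] length 1
  Position 5 ('b'): window [4,5] length 2
  Position 6 ('f'): window [4,6] length 3
  Position 7 ('e'): window [4,7] length 4 -- new best
  Position 8 ('a'): repeat (last at 4), move window start to 5
  Position 8 ('a'): window [5,8] length 4
  Position 9 ('b'): repeat (last at 5), move window start to 6
  Position 9 ('b'): window [6,9] length 4
  Position 10 ('a'): repeat (last at 8), move window start to 9
  Position 10 ('a'): window [9,10] length 2
Longest substring with no repeats: "abfe" with length 4

4


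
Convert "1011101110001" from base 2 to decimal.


Input: "1011101110001" in base 2
Positional expansion:
  Digit '1' (value 1) x 2^12 = 4096
  Digit '0' (value 0) x 2^11 = 0
  Digit '1' (value 1) x 2^10 = 1024
  Digit '1' (value 1) x 2^9 = 512
  Digit '1' (value 1) x 2^8 = 256
  Digit '0' (value 0) x 2^7 = 0
  Digit '1' (value 1) x 2^6 = 64
  Digit '1' (value 1) x 2^5 = 32
  Digit '1' (value 1) x 2^4 = 16
  Digit '0' (value 0) x 2^3 = 0
  Digit '0' (value 0) x 2^2 = 0
  Digit '0' (value 0) x 2^1 = 0
  Digit '1' (value 1) x 2^0 = 1
Sum = 6001

6001


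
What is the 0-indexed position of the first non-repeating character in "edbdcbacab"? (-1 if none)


Input: edbdcbacab
Character frequencies:
  'a': 2
  'b': 3
  'c': 2
  'd': 2
  'e': 1
Scanning left to right for freq == 1:
  Position 0 ('e'): unique! => answer = 0

0


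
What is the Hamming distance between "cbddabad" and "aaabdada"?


Comparing "cbddabad" and "aaabdada" position by position:
  Position 0: 'c' vs 'a' => differ
  Position 1: 'b' vs 'a' => differ
  Position 2: 'd' vs 'a' => differ
  Position 3: 'd' vs 'b' => differ
  Position 4: 'a' vs 'd' => differ
  Position 5: 'b' vs 'a' => differ
  Position 6: 'a' vs 'd' => differ
  Position 7: 'd' vs 'a' => differ
Total differences (Hamming distance): 8

8


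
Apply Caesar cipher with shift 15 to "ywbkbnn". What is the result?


Caesar cipher: shift "ywbkbnn" by 15
  'y' (pos 24) + 15 = pos 13 = 'n'
  'w' (pos 22) + 15 = pos 11 = 'l'
  'b' (pos 1) + 15 = pos 16 = 'q'
  'k' (pos 10) + 15 = pos 25 = 'z'
  'b' (pos 1) + 15 = pos 16 = 'q'
  'n' (pos 13) + 15 = pos 2 = 'c'
  'n' (pos 13) + 15 = pos 2 = 'c'
Result: nlqzqcc

nlqzqcc


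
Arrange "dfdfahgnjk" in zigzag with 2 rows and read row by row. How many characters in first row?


Zigzag "dfdfahgnjk" into 2 rows:
Placing characters:
  'd' => row 0
  'f' => row 1
  'd' => row 0
  'f' => row 1
  'a' => row 0
  'h' => row 1
  'g' => row 0
  'n' => row 1
  'j' => row 0
  'k' => row 1
Rows:
  Row 0: "ddagj"
  Row 1: "ffhnk"
First row length: 5

5


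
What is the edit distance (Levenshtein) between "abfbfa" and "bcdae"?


Computing edit distance: "abfbfa" -> "bcdae"
DP table:
           b    c    d    a    e
      0    1    2    3    4    5
  a   1    1    2    3    3    4
  b   2    1    2    3    4    4
  f   3    2    2    3    4    5
  b   4    3    3    3    4    5
  f   5    4    4    4    4    5
  a   6    5    5    5    4    5
Edit distance = dp[6][5] = 5

5


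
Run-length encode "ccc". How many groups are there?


Input: ccc
Scanning for consecutive runs:
  Group 1: 'c' x 3 (positions 0-2)
Total groups: 1

1


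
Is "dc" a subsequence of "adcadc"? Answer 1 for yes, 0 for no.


Check if "dc" is a subsequence of "adcadc"
Greedy scan:
  Position 0 ('a'): no match needed
  Position 1 ('d'): matches sub[0] = 'd'
  Position 2 ('c'): matches sub[1] = 'c'
  Position 3 ('a'): no match needed
  Position 4 ('d'): no match needed
  Position 5 ('c'): no match needed
All 2 characters matched => is a subsequence

1


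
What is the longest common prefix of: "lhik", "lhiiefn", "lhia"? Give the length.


Words: lhik, lhiiefn, lhia
  Position 0: all 'l' => match
  Position 1: all 'h' => match
  Position 2: all 'i' => match
  Position 3: ('k', 'i', 'a') => mismatch, stop
LCP = "lhi" (length 3)

3


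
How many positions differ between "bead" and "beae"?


Comparing "bead" and "beae" position by position:
  Position 0: 'b' vs 'b' => same
  Position 1: 'e' vs 'e' => same
  Position 2: 'a' vs 'a' => same
  Position 3: 'd' vs 'e' => DIFFER
Positions that differ: 1

1


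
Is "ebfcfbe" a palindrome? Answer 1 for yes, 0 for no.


Input: ebfcfbe
Reversed: ebfcfbe
  Compare pos 0 ('e') with pos 6 ('e'): match
  Compare pos 1 ('b') with pos 5 ('b'): match
  Compare pos 2 ('f') with pos 4 ('f'): match
Result: palindrome

1


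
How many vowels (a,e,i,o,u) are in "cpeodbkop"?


Input: cpeodbkop
Checking each character:
  'c' at position 0: consonant
  'p' at position 1: consonant
  'e' at position 2: vowel (running total: 1)
  'o' at position 3: vowel (running total: 2)
  'd' at position 4: consonant
  'b' at position 5: consonant
  'k' at position 6: consonant
  'o' at position 7: vowel (running total: 3)
  'p' at position 8: consonant
Total vowels: 3

3


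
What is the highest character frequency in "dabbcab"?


Input: dabbcab
Character counts:
  'a': 2
  'b': 3
  'c': 1
  'd': 1
Maximum frequency: 3

3


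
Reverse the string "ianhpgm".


Input: ianhpgm
Reading characters right to left:
  Position 6: 'm'
  Position 5: 'g'
  Position 4: 'p'
  Position 3: 'h'
  Position 2: 'n'
  Position 1: 'a'
  Position 0: 'i'
Reversed: mgphnai

mgphnai


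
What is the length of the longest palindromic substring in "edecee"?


Input: "edecee"
Checking substrings for palindromes:
  [0:3] "ede" (len 3) => palindrome
  [2:5] "ece" (len 3) => palindrome
  [4:6] "ee" (len 2) => palindrome
Longest palindromic substring: "ede" with length 3

3


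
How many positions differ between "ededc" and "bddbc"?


Comparing "ededc" and "bddbc" position by position:
  Position 0: 'e' vs 'b' => DIFFER
  Position 1: 'd' vs 'd' => same
  Position 2: 'e' vs 'd' => DIFFER
  Position 3: 'd' vs 'b' => DIFFER
  Position 4: 'c' vs 'c' => same
Positions that differ: 3

3


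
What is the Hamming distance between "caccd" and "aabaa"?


Comparing "caccd" and "aabaa" position by position:
  Position 0: 'c' vs 'a' => differ
  Position 1: 'a' vs 'a' => same
  Position 2: 'c' vs 'b' => differ
  Position 3: 'c' vs 'a' => differ
  Position 4: 'd' vs 'a' => differ
Total differences (Hamming distance): 4

4


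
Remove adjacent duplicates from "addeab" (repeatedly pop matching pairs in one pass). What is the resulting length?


Input: addeab
Stack-based adjacent duplicate removal:
  Read 'a': push. Stack: a
  Read 'd': push. Stack: ad
  Read 'd': matches stack top 'd' => pop. Stack: a
  Read 'e': push. Stack: ae
  Read 'a': push. Stack: aea
  Read 'b': push. Stack: aeab
Final stack: "aeab" (length 4)

4


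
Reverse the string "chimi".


Input: chimi
Reading characters right to left:
  Position 4: 'i'
  Position 3: 'm'
  Position 2: 'i'
  Position 1: 'h'
  Position 0: 'c'
Reversed: imihc

imihc


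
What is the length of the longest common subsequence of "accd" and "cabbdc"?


LCS of "accd" and "cabbdc"
DP table:
           c    a    b    b    d    c
      0    0    0    0    0    0    0
  a   0    0    1    1    1    1    1
  c   0    1    1    1    1    1    2
  c   0    1    1    1    1    1    2
  d   0    1    1    1    1    2    2
LCS length = dp[4][6] = 2

2


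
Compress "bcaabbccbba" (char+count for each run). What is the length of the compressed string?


Input: bcaabbccbba
Runs:
  'b' x 1 => "b1"
  'c' x 1 => "c1"
  'a' x 2 => "a2"
  'b' x 2 => "b2"
  'c' x 2 => "c2"
  'b' x 2 => "b2"
  'a' x 1 => "a1"
Compressed: "b1c1a2b2c2b2a1"
Compressed length: 14

14


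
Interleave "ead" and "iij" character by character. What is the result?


Interleaving "ead" and "iij":
  Position 0: 'e' from first, 'i' from second => "ei"
  Position 1: 'a' from first, 'i' from second => "ai"
  Position 2: 'd' from first, 'j' from second => "dj"
Result: eiaidj

eiaidj


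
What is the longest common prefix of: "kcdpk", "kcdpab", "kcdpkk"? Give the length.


Words: kcdpk, kcdpab, kcdpkk
  Position 0: all 'k' => match
  Position 1: all 'c' => match
  Position 2: all 'd' => match
  Position 3: all 'p' => match
  Position 4: ('k', 'a', 'k') => mismatch, stop
LCP = "kcdp" (length 4)

4


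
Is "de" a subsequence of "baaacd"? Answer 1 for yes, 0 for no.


Check if "de" is a subsequence of "baaacd"
Greedy scan:
  Position 0 ('b'): no match needed
  Position 1 ('a'): no match needed
  Position 2 ('a'): no match needed
  Position 3 ('a'): no match needed
  Position 4 ('c'): no match needed
  Position 5 ('d'): matches sub[0] = 'd'
Only matched 1/2 characters => not a subsequence

0


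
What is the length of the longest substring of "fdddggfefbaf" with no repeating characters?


Input: "fdddggfefbaf"
Sliding window (track last position of each char):
  Position 0 ('f'): window [0,0] length 1 -- new best
  Position 1 ('d'): window [0,1] length 2 -- new best
  Position 2 ('d'): repeat (last at 1), move window start to 2
  Position 2 ('d'): window [2,2] length 1
  Position 3 ('d'): repeat (last at 2), move window start to 3
  Position 3 ('d'): window [3,3] length 1
  Position 4 ('g'): window [3,4] length 2
  Position 5 ('g'): repeat (last at 4), move window start to 5
  Position 5 ('g'): window [5,5] length 1
  Position 6 ('f'): window [5,6] length 2
  Position 7 ('e'): window [5,7] length 3 -- new best
  Position 8 ('f'): repeat (last at 6), move window start to 7
  Position 8 ('f'): window [7,8] length 2
  Position 9 ('b'): window [7,9] length 3
  Position 10 ('a'): window [7,10] length 4 -- new best
  Position 11 ('f'): repeat (last at 8), move window start to 9
  Position 11 ('f'): window [9,11] length 3
Longest substring with no repeats: "efba" with length 4

4


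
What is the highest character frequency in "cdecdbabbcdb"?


Input: cdecdbabbcdb
Character counts:
  'a': 1
  'b': 4
  'c': 3
  'd': 3
  'e': 1
Maximum frequency: 4

4


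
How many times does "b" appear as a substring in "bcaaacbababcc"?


Searching for "b" in "bcaaacbababcc"
Scanning each position:
  Position 0: "b" => MATCH
  Position 1: "c" => no
  Position 2: "a" => no
  Position 3: "a" => no
  Position 4: "a" => no
  Position 5: "c" => no
  Position 6: "b" => MATCH
  Position 7: "a" => no
  Position 8: "b" => MATCH
  Position 9: "a" => no
  Position 10: "b" => MATCH
  Position 11: "c" => no
  Position 12: "c" => no
Total occurrences: 4

4


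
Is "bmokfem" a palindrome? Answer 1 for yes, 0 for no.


Input: bmokfem
Reversed: mefkomb
  Compare pos 0 ('b') with pos 6 ('m'): MISMATCH
  Compare pos 1 ('m') with pos 5 ('e'): MISMATCH
  Compare pos 2 ('o') with pos 4 ('f'): MISMATCH
Result: not a palindrome

0


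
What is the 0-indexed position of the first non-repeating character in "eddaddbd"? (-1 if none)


Input: eddaddbd
Character frequencies:
  'a': 1
  'b': 1
  'd': 5
  'e': 1
Scanning left to right for freq == 1:
  Position 0 ('e'): unique! => answer = 0

0


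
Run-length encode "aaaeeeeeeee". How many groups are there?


Input: aaaeeeeeeee
Scanning for consecutive runs:
  Group 1: 'a' x 3 (positions 0-2)
  Group 2: 'e' x 8 (positions 3-10)
Total groups: 2

2


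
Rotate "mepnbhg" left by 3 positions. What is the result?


Input: "mepnbhg", rotate left by 3
First 3 characters: "mep"
Remaining characters: "nbhg"
Concatenate remaining + first: "nbhg" + "mep" = "nbhgmep"

nbhgmep


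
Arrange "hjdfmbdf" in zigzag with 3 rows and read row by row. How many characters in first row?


Zigzag "hjdfmbdf" into 3 rows:
Placing characters:
  'h' => row 0
  'j' => row 1
  'd' => row 2
  'f' => row 1
  'm' => row 0
  'b' => row 1
  'd' => row 2
  'f' => row 1
Rows:
  Row 0: "hm"
  Row 1: "jfbf"
  Row 2: "dd"
First row length: 2

2


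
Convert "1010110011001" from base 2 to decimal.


Input: "1010110011001" in base 2
Positional expansion:
  Digit '1' (value 1) x 2^12 = 4096
  Digit '0' (value 0) x 2^11 = 0
  Digit '1' (value 1) x 2^10 = 1024
  Digit '0' (value 0) x 2^9 = 0
  Digit '1' (value 1) x 2^8 = 256
  Digit '1' (value 1) x 2^7 = 128
  Digit '0' (value 0) x 2^6 = 0
  Digit '0' (value 0) x 2^5 = 0
  Digit '1' (value 1) x 2^4 = 16
  Digit '1' (value 1) x 2^3 = 8
  Digit '0' (value 0) x 2^2 = 0
  Digit '0' (value 0) x 2^1 = 0
  Digit '1' (value 1) x 2^0 = 1
Sum = 5529

5529


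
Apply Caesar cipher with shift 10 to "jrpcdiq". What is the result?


Caesar cipher: shift "jrpcdiq" by 10
  'j' (pos 9) + 10 = pos 19 = 't'
  'r' (pos 17) + 10 = pos 1 = 'b'
  'p' (pos 15) + 10 = pos 25 = 'z'
  'c' (pos 2) + 10 = pos 12 = 'm'
  'd' (pos 3) + 10 = pos 13 = 'n'
  'i' (pos 8) + 10 = pos 18 = 's'
  'q' (pos 16) + 10 = pos 0 = 'a'
Result: tbzmnsa

tbzmnsa
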